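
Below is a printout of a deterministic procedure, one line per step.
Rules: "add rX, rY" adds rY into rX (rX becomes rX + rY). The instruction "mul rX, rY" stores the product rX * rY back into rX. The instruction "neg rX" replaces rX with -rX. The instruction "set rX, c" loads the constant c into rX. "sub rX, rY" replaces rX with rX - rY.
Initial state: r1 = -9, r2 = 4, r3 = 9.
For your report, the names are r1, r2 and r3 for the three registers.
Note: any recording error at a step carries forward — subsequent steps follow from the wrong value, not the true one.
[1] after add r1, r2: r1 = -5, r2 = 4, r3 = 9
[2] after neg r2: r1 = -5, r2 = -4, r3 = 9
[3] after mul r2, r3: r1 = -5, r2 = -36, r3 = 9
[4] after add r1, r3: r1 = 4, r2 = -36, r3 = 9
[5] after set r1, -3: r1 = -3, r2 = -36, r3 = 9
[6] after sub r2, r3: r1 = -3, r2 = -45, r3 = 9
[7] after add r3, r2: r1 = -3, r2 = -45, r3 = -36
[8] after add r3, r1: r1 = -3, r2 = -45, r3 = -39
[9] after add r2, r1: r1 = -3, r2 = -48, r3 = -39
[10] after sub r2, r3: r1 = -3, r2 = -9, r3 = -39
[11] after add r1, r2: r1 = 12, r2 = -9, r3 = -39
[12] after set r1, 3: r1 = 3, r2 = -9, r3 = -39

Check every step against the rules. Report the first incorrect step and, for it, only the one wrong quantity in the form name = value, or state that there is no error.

Step 1: r1 = -9 + 4 = -5 — confirmed correct.
Step 2: r2 = -(4) = -4 — consistent with the printout.
Step 3: r2 = -4 * 9 = -36 — verified.
Step 4: r1 = -5 + 9 = 4 — verified.
Step 5: r1 = -3 — same as recorded.
Step 6: r2 = -36 - 9 = -45 — checks out.
Step 7: r3 = 9 + -45 = -36 — in agreement.
Step 8: r3 = -36 + -3 = -39 — consistent with the printout.
Step 9: r2 = -45 + -3 = -48 — matches.
Step 10: r2 = -48 - -39 = -9 — checks out.
Step 11: r1 = -3 + -9 = -12 — this is not what the printout shows.
The audit stops at step 11: the recorded entry is wrong and should be r1 = -12.

step 11, r1 = -12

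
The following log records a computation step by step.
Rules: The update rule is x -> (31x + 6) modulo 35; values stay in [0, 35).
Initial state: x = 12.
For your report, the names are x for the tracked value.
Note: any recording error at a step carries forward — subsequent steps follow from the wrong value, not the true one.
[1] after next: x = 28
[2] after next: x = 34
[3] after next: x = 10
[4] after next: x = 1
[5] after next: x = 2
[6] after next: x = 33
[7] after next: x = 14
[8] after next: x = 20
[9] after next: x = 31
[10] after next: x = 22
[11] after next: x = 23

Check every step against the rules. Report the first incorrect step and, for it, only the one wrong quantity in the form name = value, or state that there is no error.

step 1: x = (31*12 + 6) mod 35 = 28 -> in agreement
step 2: x = (31*28 + 6) mod 35 = 34 -> verified
step 3: x = (31*34 + 6) mod 35 = 10 -> in agreement
step 4: x = (31*10 + 6) mod 35 = 1 -> consistent with the log
step 5: x = (31*1 + 6) mod 35 = 2 -> in agreement
step 6: x = (31*2 + 6) mod 35 = 33 -> same as recorded
step 7: x = (31*33 + 6) mod 35 = 14 -> verified
step 8: x = (31*14 + 6) mod 35 = 20 -> confirmed correct
step 9: x = (31*20 + 6) mod 35 = 31 -> checks out
step 10: x = (31*31 + 6) mod 35 = 22 -> same as recorded
step 11: x = (31*22 + 6) mod 35 = 23 -> verified
The whole run recomputes cleanly — no discrepancies.

no error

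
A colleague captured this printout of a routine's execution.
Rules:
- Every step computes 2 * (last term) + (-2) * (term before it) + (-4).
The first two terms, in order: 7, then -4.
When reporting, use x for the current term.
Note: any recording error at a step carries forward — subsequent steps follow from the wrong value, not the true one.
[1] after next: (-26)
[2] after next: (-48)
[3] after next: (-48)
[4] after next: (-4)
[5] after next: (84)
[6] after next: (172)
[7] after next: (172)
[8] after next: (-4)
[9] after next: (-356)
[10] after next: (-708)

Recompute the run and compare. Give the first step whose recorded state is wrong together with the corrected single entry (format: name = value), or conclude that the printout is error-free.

no error

step 1: x = 2*(-4) + (-2)*(7) + (-4) = -26 -> no discrepancy
step 2: x = 2*(-26) + (-2)*(-4) + (-4) = -48 -> consistent with the printout
step 3: x = 2*(-48) + (-2)*(-26) + (-4) = -48 -> exactly as logged
step 4: x = 2*(-48) + (-2)*(-48) + (-4) = -4 -> verified
step 5: x = 2*(-4) + (-2)*(-48) + (-4) = 84 -> in agreement
step 6: x = 2*(84) + (-2)*(-4) + (-4) = 172 -> agrees with the printout
step 7: x = 2*(172) + (-2)*(84) + (-4) = 172 -> in agreement
step 8: x = 2*(172) + (-2)*(172) + (-4) = -4 -> consistent with the printout
step 9: x = 2*(-4) + (-2)*(172) + (-4) = -356 -> in agreement
step 10: x = 2*(-356) + (-2)*(-4) + (-4) = -708 -> exactly as logged
Nothing is out of place; the run is error-free.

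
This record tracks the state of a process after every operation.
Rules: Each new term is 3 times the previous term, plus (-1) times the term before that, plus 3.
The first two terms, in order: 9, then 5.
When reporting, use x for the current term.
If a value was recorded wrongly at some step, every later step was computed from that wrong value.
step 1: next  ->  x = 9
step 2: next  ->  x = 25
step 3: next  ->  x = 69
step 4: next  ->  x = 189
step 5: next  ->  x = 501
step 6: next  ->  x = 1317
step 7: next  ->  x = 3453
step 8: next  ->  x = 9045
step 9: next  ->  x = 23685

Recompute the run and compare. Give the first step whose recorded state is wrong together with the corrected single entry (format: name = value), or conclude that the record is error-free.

Recomputing the run from the initial state:
step 1: x = 9
step 2: x = 25
step 3: x = 69
step 4: x = 185
step 5: x = 489
step 6: x = 1285
step 7: x = 3369
step 8: x = 8825
step 9: x = 23109
The first disagreement with the record is at step 4, where the value should be x = 185.

step 4, x = 185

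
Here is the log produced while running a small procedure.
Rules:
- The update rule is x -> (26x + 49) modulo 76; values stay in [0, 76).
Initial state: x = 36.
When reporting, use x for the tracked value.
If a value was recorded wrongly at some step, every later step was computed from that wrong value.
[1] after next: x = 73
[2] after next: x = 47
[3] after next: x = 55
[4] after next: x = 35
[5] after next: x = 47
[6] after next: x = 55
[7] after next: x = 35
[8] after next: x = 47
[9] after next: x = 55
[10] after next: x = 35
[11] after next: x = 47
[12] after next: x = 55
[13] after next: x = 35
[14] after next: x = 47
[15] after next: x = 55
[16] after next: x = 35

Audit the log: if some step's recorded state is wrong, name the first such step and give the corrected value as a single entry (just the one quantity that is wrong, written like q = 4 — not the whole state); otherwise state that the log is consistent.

no error

Recomputing the run from the initial state:
step 1: x = 73
step 2: x = 47
step 3: x = 55
step 4: x = 35
step 5: x = 47
step 6: x = 55
step 7: x = 35
step 8: x = 47
step 9: x = 55
step 10: x = 35
step 11: x = 47
step 12: x = 55
step 13: x = 35
step 14: x = 47
step 15: x = 55
step 16: x = 35
This matches the log at every step.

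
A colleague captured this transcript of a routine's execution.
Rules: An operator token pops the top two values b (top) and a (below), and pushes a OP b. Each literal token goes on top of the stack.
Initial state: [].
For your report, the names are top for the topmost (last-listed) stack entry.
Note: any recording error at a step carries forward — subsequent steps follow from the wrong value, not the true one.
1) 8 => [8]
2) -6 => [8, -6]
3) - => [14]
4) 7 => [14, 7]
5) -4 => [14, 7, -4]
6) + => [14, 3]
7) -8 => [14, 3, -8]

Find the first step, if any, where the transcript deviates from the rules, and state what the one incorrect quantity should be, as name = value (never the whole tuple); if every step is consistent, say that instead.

Recomputing the run from the initial state:
step 1: [8]
step 2: [8, -6]
step 3: [14]
step 4: [14, 7]
step 5: [14, 7, -4]
step 6: [14, 3]
step 7: [14, 3, -8]
This matches the transcript at every step.

no error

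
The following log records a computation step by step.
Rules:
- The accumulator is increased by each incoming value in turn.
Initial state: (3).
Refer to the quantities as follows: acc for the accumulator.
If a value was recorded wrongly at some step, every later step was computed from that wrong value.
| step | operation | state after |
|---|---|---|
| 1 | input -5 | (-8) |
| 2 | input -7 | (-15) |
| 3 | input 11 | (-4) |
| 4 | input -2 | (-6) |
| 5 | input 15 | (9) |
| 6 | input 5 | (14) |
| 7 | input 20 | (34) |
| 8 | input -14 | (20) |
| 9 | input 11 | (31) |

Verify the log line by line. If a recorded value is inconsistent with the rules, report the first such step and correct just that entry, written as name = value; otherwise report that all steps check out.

Recomputing the run from the initial state:
step 1: acc = -2
step 2: acc = -9
step 3: acc = 2
step 4: acc = 0
step 5: acc = 15
step 6: acc = 20
step 7: acc = 40
step 8: acc = 26
step 9: acc = 37
The first disagreement with the log is at step 1, where the value should be acc = -2.

step 1, acc = -2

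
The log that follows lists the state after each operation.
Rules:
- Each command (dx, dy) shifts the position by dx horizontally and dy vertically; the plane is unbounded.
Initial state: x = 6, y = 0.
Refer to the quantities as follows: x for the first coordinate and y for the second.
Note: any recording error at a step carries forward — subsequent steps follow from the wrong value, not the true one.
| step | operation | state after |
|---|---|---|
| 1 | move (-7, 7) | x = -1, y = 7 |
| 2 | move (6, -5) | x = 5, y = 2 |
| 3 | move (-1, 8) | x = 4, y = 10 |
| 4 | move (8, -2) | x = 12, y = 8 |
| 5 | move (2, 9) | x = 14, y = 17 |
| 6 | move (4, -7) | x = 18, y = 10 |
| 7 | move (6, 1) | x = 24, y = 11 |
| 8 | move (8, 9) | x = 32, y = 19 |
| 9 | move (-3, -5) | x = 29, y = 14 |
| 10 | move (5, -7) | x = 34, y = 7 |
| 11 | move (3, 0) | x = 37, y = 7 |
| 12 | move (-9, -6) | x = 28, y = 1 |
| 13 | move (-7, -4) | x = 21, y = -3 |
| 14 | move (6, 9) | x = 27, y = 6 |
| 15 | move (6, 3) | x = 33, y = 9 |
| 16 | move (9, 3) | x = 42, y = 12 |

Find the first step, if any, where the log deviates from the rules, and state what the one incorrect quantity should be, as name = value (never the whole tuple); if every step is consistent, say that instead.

Recomputing the run from the initial state:
step 1: x = -1, y = 7
step 2: x = 5, y = 2
step 3: x = 4, y = 10
step 4: x = 12, y = 8
step 5: x = 14, y = 17
step 6: x = 18, y = 10
step 7: x = 24, y = 11
step 8: x = 32, y = 20
step 9: x = 29, y = 15
step 10: x = 34, y = 8
step 11: x = 37, y = 8
step 12: x = 28, y = 2
step 13: x = 21, y = -2
step 14: x = 27, y = 7
step 15: x = 33, y = 10
step 16: x = 42, y = 13
The first disagreement with the log is at step 8, where the value should be y = 20.

step 8, y = 20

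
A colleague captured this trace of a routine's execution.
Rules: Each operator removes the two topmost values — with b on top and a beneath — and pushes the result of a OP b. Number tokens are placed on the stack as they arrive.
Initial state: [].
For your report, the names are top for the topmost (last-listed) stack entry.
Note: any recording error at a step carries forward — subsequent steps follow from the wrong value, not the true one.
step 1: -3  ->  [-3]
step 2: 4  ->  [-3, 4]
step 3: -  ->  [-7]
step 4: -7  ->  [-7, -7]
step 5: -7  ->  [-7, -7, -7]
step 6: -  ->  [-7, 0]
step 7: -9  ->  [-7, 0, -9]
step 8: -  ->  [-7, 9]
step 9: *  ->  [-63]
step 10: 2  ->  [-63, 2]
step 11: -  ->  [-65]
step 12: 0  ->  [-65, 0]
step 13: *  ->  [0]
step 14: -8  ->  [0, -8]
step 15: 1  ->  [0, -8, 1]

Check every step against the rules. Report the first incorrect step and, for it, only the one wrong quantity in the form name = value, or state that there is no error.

Recomputing the run from the initial state:
step 1: [-3]
step 2: [-3, 4]
step 3: [-7]
step 4: [-7, -7]
step 5: [-7, -7, -7]
step 6: [-7, 0]
step 7: [-7, 0, -9]
step 8: [-7, 9]
step 9: [-63]
step 10: [-63, 2]
step 11: [-65]
step 12: [-65, 0]
step 13: [0]
step 14: [0, -8]
step 15: [0, -8, 1]
This matches the trace at every step.

no error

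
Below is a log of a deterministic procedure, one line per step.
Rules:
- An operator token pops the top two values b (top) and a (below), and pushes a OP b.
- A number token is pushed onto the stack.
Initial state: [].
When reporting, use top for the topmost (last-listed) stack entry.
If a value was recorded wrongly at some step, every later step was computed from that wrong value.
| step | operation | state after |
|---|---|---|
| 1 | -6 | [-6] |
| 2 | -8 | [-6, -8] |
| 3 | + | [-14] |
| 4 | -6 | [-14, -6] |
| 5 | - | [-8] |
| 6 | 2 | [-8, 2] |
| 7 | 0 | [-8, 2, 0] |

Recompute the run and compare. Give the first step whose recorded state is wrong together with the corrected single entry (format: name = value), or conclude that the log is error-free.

Step 1: push -6: top = -6 — no discrepancy.
Step 2: push -8: top = -8 — checks out.
Step 3: -6 + -8 = -14 — checks out.
Step 4: push -6: top = -6 — same as recorded.
Step 5: -14 - -6 = -8 — in agreement.
Step 6: push 2: top = 2 — exactly as logged.
Step 7: push 0: top = 0 — exactly as logged.
All entries verified; no error found.

no error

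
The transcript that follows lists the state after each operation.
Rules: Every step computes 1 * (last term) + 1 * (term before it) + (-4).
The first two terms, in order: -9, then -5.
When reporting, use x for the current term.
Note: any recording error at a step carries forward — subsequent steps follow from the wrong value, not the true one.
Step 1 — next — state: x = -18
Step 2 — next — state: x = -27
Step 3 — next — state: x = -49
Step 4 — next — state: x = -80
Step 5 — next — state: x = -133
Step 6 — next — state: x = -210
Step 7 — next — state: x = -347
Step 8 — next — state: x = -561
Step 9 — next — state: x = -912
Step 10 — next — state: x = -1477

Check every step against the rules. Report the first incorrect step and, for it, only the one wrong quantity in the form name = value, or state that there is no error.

Step 1: x = 1*(-5) + (1)*(-9) + (-4) = -18 — checks out.
Step 2: x = 1*(-18) + (1)*(-5) + (-4) = -27 — in agreement.
Step 3: x = 1*(-27) + (1)*(-18) + (-4) = -49 — confirmed correct.
Step 4: x = 1*(-49) + (1)*(-27) + (-4) = -80 — checks out.
Step 5: x = 1*(-80) + (1)*(-49) + (-4) = -133 — no discrepancy.
Step 6: x = 1*(-133) + (1)*(-80) + (-4) = -217 — the transcript has a different value.
The audit stops at step 6: the recorded entry is wrong and should be x = -217.

step 6, x = -217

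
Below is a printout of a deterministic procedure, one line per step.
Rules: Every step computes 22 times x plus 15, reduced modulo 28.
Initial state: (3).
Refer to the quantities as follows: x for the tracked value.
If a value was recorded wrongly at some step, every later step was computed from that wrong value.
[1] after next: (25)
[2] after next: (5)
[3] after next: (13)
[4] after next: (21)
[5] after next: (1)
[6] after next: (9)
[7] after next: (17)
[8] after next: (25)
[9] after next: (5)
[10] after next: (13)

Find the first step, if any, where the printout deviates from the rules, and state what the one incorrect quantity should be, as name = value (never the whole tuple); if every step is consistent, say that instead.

no error

1. x = (22*3 + 15) mod 28 = 25 (consistent with the printout)
2. x = (22*25 + 15) mod 28 = 5 (in agreement)
3. x = (22*5 + 15) mod 28 = 13 (exactly as logged)
4. x = (22*13 + 15) mod 28 = 21 (verified)
5. x = (22*21 + 15) mod 28 = 1 (consistent with the printout)
6. x = (22*1 + 15) mod 28 = 9 (same as recorded)
7. x = (22*9 + 15) mod 28 = 17 (no discrepancy)
8. x = (22*17 + 15) mod 28 = 25 (verified)
9. x = (22*25 + 15) mod 28 = 5 (in agreement)
10. x = (22*5 + 15) mod 28 = 13 (confirmed correct)
All entries verified; no error found.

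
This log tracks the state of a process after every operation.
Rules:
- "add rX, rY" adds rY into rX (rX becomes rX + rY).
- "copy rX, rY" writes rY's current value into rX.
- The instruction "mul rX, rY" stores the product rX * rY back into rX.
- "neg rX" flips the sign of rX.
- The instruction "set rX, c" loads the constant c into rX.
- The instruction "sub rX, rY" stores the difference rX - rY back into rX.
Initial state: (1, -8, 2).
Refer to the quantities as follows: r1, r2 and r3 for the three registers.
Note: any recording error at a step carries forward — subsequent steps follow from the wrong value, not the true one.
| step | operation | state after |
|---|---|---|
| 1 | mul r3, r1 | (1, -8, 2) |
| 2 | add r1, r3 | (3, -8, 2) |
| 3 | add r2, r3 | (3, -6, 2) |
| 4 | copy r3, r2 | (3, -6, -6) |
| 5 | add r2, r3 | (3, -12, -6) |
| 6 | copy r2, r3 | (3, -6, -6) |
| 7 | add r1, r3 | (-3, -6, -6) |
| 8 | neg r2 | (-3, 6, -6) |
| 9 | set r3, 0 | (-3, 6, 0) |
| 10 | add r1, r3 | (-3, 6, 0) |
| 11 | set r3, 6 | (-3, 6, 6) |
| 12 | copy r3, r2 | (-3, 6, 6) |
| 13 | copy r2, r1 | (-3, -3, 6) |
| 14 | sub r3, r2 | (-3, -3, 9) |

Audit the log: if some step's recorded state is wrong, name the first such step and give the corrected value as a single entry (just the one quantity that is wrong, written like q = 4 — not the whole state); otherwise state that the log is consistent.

1. r3 = 2 * 1 = 2 (no discrepancy)
2. r1 = 1 + 2 = 3 (verified)
3. r2 = -8 + 2 = -6 (confirmed correct)
4. r3 = -6 (consistent with the log)
5. r2 = -6 + -6 = -12 (confirmed correct)
6. r2 = -6 (no discrepancy)
7. r1 = 3 + -6 = -3 (no discrepancy)
8. r2 = -(-6) = 6 (same as recorded)
9. r3 = 0 (exactly as logged)
10. r1 = -3 + 0 = -3 (confirmed correct)
11. r3 = 6 (agrees with the log)
12. r3 = 6 (no discrepancy)
13. r2 = -3 (confirmed correct)
14. r3 = 6 - -3 = 9 (verified)
All steps check out; nothing to correct.

no error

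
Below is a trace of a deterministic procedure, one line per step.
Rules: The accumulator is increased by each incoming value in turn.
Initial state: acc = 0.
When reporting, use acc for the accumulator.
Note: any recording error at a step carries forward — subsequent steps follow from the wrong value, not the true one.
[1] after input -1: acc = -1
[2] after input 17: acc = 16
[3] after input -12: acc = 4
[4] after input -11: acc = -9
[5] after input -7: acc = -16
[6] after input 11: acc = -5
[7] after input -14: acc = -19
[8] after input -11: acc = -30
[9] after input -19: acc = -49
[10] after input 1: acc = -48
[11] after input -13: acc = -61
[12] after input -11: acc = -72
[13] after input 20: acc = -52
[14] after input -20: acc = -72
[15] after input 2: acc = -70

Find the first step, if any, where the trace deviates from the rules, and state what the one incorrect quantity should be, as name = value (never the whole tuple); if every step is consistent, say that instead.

1. acc = 0 + -1 = -1 (same as recorded)
2. acc = -1 + 17 = 16 (verified)
3. acc = 16 + -12 = 4 (same as recorded)
4. acc = 4 + -11 = -7 (this is not what the trace shows)
First incorrect step: 4; the correct value is acc = -7.

step 4, acc = -7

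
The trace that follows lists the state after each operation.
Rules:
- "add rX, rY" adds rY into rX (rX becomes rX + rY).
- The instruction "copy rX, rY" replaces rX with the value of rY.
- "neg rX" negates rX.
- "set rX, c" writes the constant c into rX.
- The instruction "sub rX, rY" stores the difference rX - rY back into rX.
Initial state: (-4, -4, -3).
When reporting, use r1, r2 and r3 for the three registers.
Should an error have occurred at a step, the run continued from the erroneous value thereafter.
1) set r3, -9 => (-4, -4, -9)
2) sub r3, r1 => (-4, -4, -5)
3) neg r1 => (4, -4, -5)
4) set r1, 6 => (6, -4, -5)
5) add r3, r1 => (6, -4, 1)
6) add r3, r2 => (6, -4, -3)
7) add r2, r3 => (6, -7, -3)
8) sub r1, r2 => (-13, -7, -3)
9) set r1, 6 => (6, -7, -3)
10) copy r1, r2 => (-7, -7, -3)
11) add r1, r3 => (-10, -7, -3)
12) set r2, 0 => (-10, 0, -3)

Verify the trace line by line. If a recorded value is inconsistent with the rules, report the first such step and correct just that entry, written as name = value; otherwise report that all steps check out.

step 8, r1 = 13

1. r3 = -9 (confirmed correct)
2. r3 = -9 - -4 = -5 (exactly as logged)
3. r1 = -(-4) = 4 (checks out)
4. r1 = 6 (agrees with the trace)
5. r3 = -5 + 6 = 1 (verified)
6. r3 = 1 + -4 = -3 (checks out)
7. r2 = -4 + -3 = -7 (checks out)
8. r1 = 6 - -7 = 13 (a discrepancy with the trace)
First incorrect step: 8; the correct value is r1 = 13.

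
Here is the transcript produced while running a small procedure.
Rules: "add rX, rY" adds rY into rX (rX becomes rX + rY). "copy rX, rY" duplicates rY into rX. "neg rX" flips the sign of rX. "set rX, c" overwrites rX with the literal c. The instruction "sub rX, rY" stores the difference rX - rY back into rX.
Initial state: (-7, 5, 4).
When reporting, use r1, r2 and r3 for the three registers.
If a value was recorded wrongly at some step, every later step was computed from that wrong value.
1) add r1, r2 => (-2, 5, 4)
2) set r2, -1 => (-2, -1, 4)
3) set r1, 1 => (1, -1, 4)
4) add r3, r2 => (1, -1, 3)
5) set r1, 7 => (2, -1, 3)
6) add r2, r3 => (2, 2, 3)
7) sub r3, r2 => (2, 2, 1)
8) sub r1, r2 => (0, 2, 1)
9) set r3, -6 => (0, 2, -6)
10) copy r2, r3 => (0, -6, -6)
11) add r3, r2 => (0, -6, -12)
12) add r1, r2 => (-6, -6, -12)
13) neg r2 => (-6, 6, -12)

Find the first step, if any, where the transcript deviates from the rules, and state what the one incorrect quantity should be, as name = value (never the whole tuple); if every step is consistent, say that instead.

Recomputing the run from the initial state:
step 1: r1 = -2, r2 = 5, r3 = 4
step 2: r1 = -2, r2 = -1, r3 = 4
step 3: r1 = 1, r2 = -1, r3 = 4
step 4: r1 = 1, r2 = -1, r3 = 3
step 5: r1 = 7, r2 = -1, r3 = 3
step 6: r1 = 7, r2 = 2, r3 = 3
step 7: r1 = 7, r2 = 2, r3 = 1
step 8: r1 = 5, r2 = 2, r3 = 1
step 9: r1 = 5, r2 = 2, r3 = -6
step 10: r1 = 5, r2 = -6, r3 = -6
step 11: r1 = 5, r2 = -6, r3 = -12
step 12: r1 = -1, r2 = -6, r3 = -12
step 13: r1 = -1, r2 = 6, r3 = -12
The first disagreement with the transcript is at step 5, where the value should be r1 = 7.

step 5, r1 = 7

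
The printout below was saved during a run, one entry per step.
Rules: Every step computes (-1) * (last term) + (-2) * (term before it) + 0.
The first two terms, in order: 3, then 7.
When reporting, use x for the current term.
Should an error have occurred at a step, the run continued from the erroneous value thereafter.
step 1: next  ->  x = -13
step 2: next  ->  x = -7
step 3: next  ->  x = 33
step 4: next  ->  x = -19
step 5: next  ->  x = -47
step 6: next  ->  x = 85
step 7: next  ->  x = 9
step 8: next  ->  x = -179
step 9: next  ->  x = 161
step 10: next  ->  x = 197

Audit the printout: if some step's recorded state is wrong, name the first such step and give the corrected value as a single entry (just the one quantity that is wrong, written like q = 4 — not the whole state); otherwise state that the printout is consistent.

Recomputing the run from the initial state:
step 1: x = -13
step 2: x = -1
step 3: x = 27
step 4: x = -25
step 5: x = -29
step 6: x = 79
step 7: x = -21
step 8: x = -137
step 9: x = 179
step 10: x = 95
The first disagreement with the printout is at step 2, where the value should be x = -1.

step 2, x = -1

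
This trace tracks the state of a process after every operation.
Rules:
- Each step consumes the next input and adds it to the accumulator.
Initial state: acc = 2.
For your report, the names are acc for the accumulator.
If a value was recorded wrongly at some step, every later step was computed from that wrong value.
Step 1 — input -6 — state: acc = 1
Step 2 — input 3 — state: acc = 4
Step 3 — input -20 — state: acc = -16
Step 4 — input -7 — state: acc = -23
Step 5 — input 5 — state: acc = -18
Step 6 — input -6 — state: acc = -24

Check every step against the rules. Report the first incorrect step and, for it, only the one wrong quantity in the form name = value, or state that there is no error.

Recomputing the run from the initial state:
step 1: acc = -4
step 2: acc = -1
step 3: acc = -21
step 4: acc = -28
step 5: acc = -23
step 6: acc = -29
The first disagreement with the trace is at step 1, where the value should be acc = -4.

step 1, acc = -4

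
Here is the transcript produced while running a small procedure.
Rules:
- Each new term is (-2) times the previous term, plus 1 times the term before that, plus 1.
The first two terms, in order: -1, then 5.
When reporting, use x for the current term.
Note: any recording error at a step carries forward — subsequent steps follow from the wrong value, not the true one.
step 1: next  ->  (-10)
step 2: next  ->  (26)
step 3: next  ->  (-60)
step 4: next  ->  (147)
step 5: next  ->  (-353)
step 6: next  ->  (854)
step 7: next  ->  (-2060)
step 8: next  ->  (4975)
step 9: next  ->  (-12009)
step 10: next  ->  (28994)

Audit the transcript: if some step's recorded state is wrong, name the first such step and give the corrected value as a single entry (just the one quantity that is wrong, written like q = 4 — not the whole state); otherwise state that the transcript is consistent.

Recomputing the run from the initial state:
step 1: x = -10
step 2: x = 26
step 3: x = -61
step 4: x = 149
step 5: x = -358
step 6: x = 866
step 7: x = -2089
step 8: x = 5045
step 9: x = -12178
step 10: x = 29402
The first disagreement with the transcript is at step 3, where the value should be x = -61.

step 3, x = -61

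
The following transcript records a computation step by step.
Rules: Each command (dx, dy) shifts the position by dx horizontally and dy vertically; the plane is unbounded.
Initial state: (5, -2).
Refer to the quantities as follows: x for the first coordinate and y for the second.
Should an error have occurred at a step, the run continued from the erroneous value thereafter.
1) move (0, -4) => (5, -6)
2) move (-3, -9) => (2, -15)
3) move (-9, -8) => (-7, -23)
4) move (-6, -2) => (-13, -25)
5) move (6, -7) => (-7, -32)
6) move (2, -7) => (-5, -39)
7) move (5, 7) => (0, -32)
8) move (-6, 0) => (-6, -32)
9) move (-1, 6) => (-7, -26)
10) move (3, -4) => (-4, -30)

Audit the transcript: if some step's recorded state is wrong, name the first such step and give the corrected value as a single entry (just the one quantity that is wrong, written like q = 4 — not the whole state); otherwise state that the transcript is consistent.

no error

step 1: x = 5 + (0) = 5, y = -2 + (-4) = -6 -> checks out
step 2: x = 5 + (-3) = 2, y = -6 + (-9) = -15 -> same as recorded
step 3: x = 2 + (-9) = -7, y = -15 + (-8) = -23 -> matches
step 4: x = -7 + (-6) = -13, y = -23 + (-2) = -25 -> exactly as logged
step 5: x = -13 + (6) = -7, y = -25 + (-7) = -32 -> same as recorded
step 6: x = -7 + (2) = -5, y = -32 + (-7) = -39 -> consistent with the transcript
step 7: x = -5 + (5) = 0, y = -39 + (7) = -32 -> consistent with the transcript
step 8: x = 0 + (-6) = -6, y = -32 + (0) = -32 -> no discrepancy
step 9: x = -6 + (-1) = -7, y = -32 + (6) = -26 -> no discrepancy
step 10: x = -7 + (3) = -4, y = -26 + (-4) = -30 -> checks out
Every step is consistent.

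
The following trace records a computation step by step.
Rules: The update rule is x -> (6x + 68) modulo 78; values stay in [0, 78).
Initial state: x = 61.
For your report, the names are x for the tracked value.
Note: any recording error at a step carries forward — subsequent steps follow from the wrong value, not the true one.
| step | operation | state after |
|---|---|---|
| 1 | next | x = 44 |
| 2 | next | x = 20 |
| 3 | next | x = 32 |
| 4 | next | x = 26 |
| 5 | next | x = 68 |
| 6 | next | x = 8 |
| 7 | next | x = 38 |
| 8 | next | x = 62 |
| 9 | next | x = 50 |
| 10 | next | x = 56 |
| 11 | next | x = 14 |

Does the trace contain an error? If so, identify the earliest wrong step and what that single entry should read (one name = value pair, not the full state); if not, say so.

Step 1: x = (6*61 + 68) mod 78 = 44 — exactly as logged.
Step 2: x = (6*44 + 68) mod 78 = 20 — agrees with the trace.
Step 3: x = (6*20 + 68) mod 78 = 32 — agrees with the trace.
Step 4: x = (6*32 + 68) mod 78 = 26 — exactly as logged.
Step 5: x = (6*26 + 68) mod 78 = 68 — in agreement.
Step 6: x = (6*68 + 68) mod 78 = 8 — checks out.
Step 7: x = (6*8 + 68) mod 78 = 38 — agrees with the trace.
Step 8: x = (6*38 + 68) mod 78 = 62 — in agreement.
Step 9: x = (6*62 + 68) mod 78 = 50 — confirmed correct.
Step 10: x = (6*50 + 68) mod 78 = 56 — verified.
Step 11: x = (6*56 + 68) mod 78 = 14 — confirmed correct.
The whole run recomputes cleanly — no discrepancies.

no error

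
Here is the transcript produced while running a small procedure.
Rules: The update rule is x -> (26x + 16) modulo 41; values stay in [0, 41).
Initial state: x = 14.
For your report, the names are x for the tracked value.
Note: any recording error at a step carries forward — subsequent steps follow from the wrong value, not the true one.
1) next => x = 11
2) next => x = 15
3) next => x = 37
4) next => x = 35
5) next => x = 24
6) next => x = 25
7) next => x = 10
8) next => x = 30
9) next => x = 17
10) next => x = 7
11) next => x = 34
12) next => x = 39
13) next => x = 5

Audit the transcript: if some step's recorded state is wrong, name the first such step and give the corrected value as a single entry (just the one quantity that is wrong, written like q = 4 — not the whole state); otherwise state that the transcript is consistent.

no error

step 1: x = (26*14 + 16) mod 41 = 11 -> same as recorded
step 2: x = (26*11 + 16) mod 41 = 15 -> in agreement
step 3: x = (26*15 + 16) mod 41 = 37 -> same as recorded
step 4: x = (26*37 + 16) mod 41 = 35 -> no discrepancy
step 5: x = (26*35 + 16) mod 41 = 24 -> verified
step 6: x = (26*24 + 16) mod 41 = 25 -> exactly as logged
step 7: x = (26*25 + 16) mod 41 = 10 -> consistent with the transcript
step 8: x = (26*10 + 16) mod 41 = 30 -> same as recorded
step 9: x = (26*30 + 16) mod 41 = 17 -> checks out
step 10: x = (26*17 + 16) mod 41 = 7 -> same as recorded
step 11: x = (26*7 + 16) mod 41 = 34 -> same as recorded
step 12: x = (26*34 + 16) mod 41 = 39 -> checks out
step 13: x = (26*39 + 16) mod 41 = 5 -> agrees with the transcript
All steps check out; nothing to correct.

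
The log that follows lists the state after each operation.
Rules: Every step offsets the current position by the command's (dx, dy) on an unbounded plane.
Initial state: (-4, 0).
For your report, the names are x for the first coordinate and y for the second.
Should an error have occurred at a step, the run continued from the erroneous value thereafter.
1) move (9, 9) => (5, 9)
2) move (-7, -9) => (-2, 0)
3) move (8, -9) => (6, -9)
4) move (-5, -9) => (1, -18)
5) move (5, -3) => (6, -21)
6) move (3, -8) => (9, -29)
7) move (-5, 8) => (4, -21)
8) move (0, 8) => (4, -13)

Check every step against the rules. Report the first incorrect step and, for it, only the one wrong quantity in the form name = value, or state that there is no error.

step 1: x = -4 + (9) = 5, y = 0 + (9) = 9 -> verified
step 2: x = 5 + (-7) = -2, y = 9 + (-9) = 0 -> agrees with the log
step 3: x = -2 + (8) = 6, y = 0 + (-9) = -9 -> exactly as logged
step 4: x = 6 + (-5) = 1, y = -9 + (-9) = -18 -> in agreement
step 5: x = 1 + (5) = 6, y = -18 + (-3) = -21 -> consistent with the log
step 6: x = 6 + (3) = 9, y = -21 + (-8) = -29 -> exactly as logged
step 7: x = 9 + (-5) = 4, y = -29 + (8) = -21 -> checks out
step 8: x = 4 + (0) = 4, y = -21 + (8) = -13 -> consistent with the log
Every step is consistent.

no error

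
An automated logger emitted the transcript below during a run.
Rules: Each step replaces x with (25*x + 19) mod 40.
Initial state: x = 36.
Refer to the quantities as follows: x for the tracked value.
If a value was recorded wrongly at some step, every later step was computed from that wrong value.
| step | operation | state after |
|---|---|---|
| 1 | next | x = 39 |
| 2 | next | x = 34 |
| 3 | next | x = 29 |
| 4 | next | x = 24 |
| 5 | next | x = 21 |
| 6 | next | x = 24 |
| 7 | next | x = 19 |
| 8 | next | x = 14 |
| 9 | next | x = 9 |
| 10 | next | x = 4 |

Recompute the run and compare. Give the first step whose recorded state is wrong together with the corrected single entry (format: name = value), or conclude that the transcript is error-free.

step 5, x = 19

Recomputing the run from the initial state:
step 1: x = 39
step 2: x = 34
step 3: x = 29
step 4: x = 24
step 5: x = 19
step 6: x = 14
step 7: x = 9
step 8: x = 4
step 9: x = 39
step 10: x = 34
The first disagreement with the transcript is at step 5, where the value should be x = 19.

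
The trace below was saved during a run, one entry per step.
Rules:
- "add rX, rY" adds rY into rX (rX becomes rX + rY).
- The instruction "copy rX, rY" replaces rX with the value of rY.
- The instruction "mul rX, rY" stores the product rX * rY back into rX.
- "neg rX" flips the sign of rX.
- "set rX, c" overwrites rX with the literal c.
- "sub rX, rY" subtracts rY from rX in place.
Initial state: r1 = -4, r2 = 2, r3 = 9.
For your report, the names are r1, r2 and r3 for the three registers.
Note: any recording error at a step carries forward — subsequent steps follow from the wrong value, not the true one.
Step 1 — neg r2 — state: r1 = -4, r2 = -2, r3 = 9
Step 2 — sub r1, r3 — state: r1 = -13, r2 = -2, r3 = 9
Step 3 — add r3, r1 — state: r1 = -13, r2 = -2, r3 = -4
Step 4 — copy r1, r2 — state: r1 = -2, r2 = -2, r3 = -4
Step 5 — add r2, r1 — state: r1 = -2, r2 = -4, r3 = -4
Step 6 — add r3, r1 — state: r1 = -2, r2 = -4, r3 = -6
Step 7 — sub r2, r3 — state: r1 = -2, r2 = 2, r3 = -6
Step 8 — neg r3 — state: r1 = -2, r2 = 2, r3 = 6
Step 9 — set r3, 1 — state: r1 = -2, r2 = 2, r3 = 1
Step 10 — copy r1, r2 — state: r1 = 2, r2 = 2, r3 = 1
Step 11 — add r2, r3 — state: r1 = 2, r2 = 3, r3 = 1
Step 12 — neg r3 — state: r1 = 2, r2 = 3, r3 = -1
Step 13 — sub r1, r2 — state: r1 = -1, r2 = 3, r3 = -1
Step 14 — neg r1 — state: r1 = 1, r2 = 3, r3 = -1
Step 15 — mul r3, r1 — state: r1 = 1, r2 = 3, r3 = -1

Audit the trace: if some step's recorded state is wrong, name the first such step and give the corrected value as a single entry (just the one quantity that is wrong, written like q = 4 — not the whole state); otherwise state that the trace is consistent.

Step 1: r2 = -(2) = -2 — consistent with the trace.
Step 2: r1 = -4 - 9 = -13 — verified.
Step 3: r3 = 9 + -13 = -4 — exactly as logged.
Step 4: r1 = -2 — same as recorded.
Step 5: r2 = -2 + -2 = -4 — matches.
Step 6: r3 = -4 + -2 = -6 — no discrepancy.
Step 7: r2 = -4 - -6 = 2 — verified.
Step 8: r3 = -(-6) = 6 — checks out.
Step 9: r3 = 1 — same as recorded.
Step 10: r1 = 2 — checks out.
Step 11: r2 = 2 + 1 = 3 — in agreement.
Step 12: r3 = -(1) = -1 — matches.
Step 13: r1 = 2 - 3 = -1 — no discrepancy.
Step 14: r1 = -(-1) = 1 — matches.
Step 15: r3 = -1 * 1 = -1 — same as recorded.
All entries verified; no error found.

no error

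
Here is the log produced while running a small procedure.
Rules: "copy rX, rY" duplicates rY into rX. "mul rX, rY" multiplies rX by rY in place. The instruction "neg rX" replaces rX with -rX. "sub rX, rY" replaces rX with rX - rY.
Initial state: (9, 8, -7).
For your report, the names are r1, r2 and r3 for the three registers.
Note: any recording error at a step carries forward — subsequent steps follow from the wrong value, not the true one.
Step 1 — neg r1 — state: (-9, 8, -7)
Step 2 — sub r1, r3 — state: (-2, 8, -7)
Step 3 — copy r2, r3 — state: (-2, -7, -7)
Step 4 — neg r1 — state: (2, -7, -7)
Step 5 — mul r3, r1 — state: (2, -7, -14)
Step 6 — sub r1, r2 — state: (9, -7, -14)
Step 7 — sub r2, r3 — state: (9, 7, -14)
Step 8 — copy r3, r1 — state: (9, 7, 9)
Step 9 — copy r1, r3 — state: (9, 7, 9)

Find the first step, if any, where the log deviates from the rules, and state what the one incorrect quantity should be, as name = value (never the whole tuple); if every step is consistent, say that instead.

no error

Recomputing the run from the initial state:
step 1: r1 = -9, r2 = 8, r3 = -7
step 2: r1 = -2, r2 = 8, r3 = -7
step 3: r1 = -2, r2 = -7, r3 = -7
step 4: r1 = 2, r2 = -7, r3 = -7
step 5: r1 = 2, r2 = -7, r3 = -14
step 6: r1 = 9, r2 = -7, r3 = -14
step 7: r1 = 9, r2 = 7, r3 = -14
step 8: r1 = 9, r2 = 7, r3 = 9
step 9: r1 = 9, r2 = 7, r3 = 9
This matches the log at every step.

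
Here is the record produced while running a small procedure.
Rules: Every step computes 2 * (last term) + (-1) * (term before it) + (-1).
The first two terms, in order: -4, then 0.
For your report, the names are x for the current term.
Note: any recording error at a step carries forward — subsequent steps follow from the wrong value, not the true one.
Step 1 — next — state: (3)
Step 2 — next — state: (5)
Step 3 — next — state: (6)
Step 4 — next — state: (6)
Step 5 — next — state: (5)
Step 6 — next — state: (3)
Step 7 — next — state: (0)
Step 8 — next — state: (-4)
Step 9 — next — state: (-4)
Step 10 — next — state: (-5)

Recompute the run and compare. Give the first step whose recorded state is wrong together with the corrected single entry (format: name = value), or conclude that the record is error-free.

step 9, x = -9

Recomputing the run from the initial state:
step 1: x = 3
step 2: x = 5
step 3: x = 6
step 4: x = 6
step 5: x = 5
step 6: x = 3
step 7: x = 0
step 8: x = -4
step 9: x = -9
step 10: x = -15
The first disagreement with the record is at step 9, where the value should be x = -9.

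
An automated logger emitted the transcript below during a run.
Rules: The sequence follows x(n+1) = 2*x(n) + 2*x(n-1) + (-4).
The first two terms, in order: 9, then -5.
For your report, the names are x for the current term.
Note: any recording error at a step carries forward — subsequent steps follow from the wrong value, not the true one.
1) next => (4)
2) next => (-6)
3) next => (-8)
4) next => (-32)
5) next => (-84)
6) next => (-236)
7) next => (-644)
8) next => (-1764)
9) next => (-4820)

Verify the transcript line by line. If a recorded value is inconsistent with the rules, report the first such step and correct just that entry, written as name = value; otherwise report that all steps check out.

Recomputing the run from the initial state:
step 1: x = 4
step 2: x = -6
step 3: x = -8
step 4: x = -32
step 5: x = -84
step 6: x = -236
step 7: x = -644
step 8: x = -1764
step 9: x = -4820
This matches the transcript at every step.

no error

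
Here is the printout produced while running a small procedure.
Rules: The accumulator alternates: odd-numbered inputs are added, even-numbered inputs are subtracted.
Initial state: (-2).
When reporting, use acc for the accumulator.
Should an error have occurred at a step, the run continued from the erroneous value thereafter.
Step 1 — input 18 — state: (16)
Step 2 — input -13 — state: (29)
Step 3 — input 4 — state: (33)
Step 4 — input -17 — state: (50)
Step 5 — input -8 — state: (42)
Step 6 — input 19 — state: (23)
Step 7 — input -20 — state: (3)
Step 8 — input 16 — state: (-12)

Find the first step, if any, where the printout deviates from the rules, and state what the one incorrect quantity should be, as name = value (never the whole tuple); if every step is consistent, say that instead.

Recomputing the run from the initial state:
step 1: acc = 16
step 2: acc = 29
step 3: acc = 33
step 4: acc = 50
step 5: acc = 42
step 6: acc = 23
step 7: acc = 3
step 8: acc = -13
The first disagreement with the printout is at step 8, where the value should be acc = -13.

step 8, acc = -13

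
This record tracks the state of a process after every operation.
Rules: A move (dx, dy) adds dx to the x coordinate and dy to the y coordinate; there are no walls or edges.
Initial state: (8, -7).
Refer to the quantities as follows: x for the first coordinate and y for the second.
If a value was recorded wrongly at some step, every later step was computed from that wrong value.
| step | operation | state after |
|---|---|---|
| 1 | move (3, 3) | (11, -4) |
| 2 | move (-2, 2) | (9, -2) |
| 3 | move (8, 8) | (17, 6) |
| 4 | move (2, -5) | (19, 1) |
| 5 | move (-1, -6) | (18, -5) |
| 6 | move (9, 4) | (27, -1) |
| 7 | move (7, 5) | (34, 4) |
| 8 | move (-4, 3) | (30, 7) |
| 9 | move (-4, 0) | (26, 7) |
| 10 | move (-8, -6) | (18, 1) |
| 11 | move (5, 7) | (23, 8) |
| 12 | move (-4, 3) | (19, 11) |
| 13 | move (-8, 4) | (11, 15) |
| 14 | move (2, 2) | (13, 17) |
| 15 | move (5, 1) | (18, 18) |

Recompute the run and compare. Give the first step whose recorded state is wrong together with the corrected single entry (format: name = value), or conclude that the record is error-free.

no error

Recomputing the run from the initial state:
step 1: x = 11, y = -4
step 2: x = 9, y = -2
step 3: x = 17, y = 6
step 4: x = 19, y = 1
step 5: x = 18, y = -5
step 6: x = 27, y = -1
step 7: x = 34, y = 4
step 8: x = 30, y = 7
step 9: x = 26, y = 7
step 10: x = 18, y = 1
step 11: x = 23, y = 8
step 12: x = 19, y = 11
step 13: x = 11, y = 15
step 14: x = 13, y = 17
step 15: x = 18, y = 18
This matches the record at every step.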